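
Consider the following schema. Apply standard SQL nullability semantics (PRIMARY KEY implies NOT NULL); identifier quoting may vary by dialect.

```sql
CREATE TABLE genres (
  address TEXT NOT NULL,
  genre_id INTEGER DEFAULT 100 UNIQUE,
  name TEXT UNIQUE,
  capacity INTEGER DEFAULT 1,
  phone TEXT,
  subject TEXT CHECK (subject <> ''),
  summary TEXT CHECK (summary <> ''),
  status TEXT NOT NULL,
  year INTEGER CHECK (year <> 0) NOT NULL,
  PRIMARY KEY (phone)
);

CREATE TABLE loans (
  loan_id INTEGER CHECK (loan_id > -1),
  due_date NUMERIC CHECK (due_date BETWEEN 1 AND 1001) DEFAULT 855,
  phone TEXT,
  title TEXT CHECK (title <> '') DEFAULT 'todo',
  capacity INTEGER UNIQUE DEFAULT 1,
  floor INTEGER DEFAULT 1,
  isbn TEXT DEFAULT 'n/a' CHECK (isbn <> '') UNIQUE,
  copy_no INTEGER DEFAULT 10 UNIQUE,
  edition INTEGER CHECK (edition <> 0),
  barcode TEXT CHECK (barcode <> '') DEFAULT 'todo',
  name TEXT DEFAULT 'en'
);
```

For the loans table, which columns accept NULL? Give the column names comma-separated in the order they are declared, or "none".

loan_id, due_date, phone, title, capacity, floor, isbn, copy_no, edition, barcode, name

- loan_id: CHECK does not forbid NULL (a CHECK constraint passes when its expression is NULL) → nullable.
- due_date: CHECK does not forbid NULL (a CHECK constraint passes when its expression is NULL) → nullable.
- phone: no NOT NULL constraint applies → nullable.
- title: CHECK does not forbid NULL (a CHECK constraint passes when its expression is NULL) → nullable.
- capacity: UNIQUE does not imply NOT NULL → nullable.
- floor: DEFAULT only fills an omitted column; an explicit NULL is still allowed → nullable.
- isbn: CHECK does not forbid NULL (a CHECK constraint passes when its expression is NULL) → nullable.
- copy_no: UNIQUE does not imply NOT NULL → nullable.
- edition: CHECK does not forbid NULL (a CHECK constraint passes when its expression is NULL) → nullable.
- barcode: CHECK does not forbid NULL (a CHECK constraint passes when its expression is NULL) → nullable.
- name: DEFAULT only fills an omitted column; an explicit NULL is still allowed → nullable.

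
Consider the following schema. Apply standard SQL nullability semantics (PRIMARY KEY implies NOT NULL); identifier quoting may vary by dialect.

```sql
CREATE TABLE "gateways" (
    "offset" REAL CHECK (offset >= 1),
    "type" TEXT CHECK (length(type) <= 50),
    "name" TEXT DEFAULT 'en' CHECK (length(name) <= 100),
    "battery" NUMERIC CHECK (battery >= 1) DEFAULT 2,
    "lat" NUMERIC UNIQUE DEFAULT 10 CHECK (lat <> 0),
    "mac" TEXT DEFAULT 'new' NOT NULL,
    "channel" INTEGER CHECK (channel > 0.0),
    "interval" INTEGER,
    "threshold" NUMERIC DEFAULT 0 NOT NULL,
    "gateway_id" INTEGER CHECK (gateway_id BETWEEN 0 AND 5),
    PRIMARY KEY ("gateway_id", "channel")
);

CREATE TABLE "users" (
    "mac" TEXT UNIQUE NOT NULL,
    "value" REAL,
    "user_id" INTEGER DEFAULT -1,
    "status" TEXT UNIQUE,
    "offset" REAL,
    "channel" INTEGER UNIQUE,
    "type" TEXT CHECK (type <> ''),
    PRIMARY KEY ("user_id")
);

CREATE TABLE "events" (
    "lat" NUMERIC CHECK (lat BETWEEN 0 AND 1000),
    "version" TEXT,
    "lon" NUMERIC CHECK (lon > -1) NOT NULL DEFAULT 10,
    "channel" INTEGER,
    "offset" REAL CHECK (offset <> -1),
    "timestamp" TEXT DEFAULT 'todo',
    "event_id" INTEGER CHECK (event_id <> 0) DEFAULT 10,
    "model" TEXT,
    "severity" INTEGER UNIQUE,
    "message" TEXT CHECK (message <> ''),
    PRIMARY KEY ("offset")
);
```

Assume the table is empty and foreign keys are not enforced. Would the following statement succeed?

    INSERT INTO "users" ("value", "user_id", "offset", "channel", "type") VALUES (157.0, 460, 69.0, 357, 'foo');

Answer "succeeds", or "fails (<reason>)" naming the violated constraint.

mac is omitted from the column list and has no DEFAULT, so it would receive NULL.
But mac is declared NOT NULL.

fails (NOT NULL on mac)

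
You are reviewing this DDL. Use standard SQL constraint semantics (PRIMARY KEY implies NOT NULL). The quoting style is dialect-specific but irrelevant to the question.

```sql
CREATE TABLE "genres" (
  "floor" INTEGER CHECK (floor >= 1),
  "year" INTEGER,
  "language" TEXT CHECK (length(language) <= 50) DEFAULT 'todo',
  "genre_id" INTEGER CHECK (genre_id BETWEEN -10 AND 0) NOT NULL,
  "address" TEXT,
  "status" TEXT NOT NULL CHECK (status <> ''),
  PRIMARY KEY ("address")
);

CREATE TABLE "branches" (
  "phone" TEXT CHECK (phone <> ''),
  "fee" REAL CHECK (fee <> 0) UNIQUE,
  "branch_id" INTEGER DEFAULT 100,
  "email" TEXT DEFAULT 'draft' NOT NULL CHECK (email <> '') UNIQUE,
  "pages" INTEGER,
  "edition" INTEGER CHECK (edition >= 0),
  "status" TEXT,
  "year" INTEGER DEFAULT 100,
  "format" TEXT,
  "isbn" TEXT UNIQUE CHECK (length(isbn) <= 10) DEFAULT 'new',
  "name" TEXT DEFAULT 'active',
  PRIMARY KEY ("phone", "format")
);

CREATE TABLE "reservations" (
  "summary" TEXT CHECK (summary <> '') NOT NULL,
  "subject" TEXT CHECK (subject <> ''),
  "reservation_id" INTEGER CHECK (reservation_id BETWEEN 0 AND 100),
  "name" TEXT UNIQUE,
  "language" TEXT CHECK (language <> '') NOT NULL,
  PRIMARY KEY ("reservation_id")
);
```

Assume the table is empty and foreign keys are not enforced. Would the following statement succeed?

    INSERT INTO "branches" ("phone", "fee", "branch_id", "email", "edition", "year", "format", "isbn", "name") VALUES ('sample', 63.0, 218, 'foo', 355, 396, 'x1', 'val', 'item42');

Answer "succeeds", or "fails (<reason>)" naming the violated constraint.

NOT NULL columns: email is supplied; format is supplied; phone is supplied.
CHECK constraints: 'sample' satisfies (phone <> ''); 63.0 satisfies (fee <> 0); 'foo' satisfies (email <> ''); 355 satisfies (edition >= 0); 'val' satisfies (length(isbn) <= 10).
No constraint is violated.

succeeds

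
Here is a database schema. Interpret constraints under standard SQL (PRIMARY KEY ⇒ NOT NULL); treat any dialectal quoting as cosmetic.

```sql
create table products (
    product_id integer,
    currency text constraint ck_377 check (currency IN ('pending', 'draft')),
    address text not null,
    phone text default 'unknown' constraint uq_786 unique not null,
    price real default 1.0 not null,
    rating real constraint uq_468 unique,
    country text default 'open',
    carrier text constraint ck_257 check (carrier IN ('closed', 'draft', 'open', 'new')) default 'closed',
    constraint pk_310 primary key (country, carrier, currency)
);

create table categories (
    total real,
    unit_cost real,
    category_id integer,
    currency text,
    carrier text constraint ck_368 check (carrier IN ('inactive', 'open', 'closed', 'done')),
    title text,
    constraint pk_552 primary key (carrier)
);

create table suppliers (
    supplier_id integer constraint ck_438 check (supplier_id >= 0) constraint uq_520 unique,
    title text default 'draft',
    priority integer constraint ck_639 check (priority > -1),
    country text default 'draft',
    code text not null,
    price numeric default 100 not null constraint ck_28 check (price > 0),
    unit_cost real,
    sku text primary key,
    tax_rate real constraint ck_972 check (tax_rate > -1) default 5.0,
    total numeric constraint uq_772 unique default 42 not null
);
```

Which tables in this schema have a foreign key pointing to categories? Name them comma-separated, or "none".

No REFERENCES clause anywhere in the schema names categories.

none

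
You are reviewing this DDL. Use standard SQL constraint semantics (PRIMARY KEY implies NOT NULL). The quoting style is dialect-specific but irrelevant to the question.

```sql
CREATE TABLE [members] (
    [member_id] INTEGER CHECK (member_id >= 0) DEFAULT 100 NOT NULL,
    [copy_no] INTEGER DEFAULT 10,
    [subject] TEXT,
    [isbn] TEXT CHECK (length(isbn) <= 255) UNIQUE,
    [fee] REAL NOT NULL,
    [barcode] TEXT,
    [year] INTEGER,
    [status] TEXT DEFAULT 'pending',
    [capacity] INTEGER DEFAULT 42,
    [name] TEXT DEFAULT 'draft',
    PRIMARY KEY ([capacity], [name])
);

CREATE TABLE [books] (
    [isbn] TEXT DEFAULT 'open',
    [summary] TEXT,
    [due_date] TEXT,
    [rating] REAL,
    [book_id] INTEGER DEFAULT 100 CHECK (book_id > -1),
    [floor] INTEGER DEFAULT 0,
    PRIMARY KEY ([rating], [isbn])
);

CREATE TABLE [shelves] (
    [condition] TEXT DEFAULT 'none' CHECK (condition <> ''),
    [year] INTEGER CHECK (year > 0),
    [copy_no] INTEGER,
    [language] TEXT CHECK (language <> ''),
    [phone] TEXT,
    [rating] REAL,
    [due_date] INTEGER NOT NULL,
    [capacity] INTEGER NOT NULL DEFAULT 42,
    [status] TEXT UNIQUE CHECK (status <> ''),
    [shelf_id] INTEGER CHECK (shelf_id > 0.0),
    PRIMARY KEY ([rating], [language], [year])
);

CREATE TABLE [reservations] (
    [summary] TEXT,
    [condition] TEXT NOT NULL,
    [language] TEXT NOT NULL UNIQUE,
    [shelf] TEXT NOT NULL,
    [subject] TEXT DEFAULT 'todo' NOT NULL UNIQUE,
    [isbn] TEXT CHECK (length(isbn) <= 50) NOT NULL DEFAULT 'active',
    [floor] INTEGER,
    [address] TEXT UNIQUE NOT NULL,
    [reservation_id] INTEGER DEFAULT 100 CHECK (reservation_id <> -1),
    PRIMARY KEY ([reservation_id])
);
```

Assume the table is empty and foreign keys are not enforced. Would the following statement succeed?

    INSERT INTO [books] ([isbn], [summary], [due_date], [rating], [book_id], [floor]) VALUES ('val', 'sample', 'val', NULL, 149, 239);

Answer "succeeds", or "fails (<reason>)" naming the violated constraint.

fails (NOT NULL on rating)

rating is explicitly set to NULL, but rating is part of the PRIMARY KEY (implied NOT NULL).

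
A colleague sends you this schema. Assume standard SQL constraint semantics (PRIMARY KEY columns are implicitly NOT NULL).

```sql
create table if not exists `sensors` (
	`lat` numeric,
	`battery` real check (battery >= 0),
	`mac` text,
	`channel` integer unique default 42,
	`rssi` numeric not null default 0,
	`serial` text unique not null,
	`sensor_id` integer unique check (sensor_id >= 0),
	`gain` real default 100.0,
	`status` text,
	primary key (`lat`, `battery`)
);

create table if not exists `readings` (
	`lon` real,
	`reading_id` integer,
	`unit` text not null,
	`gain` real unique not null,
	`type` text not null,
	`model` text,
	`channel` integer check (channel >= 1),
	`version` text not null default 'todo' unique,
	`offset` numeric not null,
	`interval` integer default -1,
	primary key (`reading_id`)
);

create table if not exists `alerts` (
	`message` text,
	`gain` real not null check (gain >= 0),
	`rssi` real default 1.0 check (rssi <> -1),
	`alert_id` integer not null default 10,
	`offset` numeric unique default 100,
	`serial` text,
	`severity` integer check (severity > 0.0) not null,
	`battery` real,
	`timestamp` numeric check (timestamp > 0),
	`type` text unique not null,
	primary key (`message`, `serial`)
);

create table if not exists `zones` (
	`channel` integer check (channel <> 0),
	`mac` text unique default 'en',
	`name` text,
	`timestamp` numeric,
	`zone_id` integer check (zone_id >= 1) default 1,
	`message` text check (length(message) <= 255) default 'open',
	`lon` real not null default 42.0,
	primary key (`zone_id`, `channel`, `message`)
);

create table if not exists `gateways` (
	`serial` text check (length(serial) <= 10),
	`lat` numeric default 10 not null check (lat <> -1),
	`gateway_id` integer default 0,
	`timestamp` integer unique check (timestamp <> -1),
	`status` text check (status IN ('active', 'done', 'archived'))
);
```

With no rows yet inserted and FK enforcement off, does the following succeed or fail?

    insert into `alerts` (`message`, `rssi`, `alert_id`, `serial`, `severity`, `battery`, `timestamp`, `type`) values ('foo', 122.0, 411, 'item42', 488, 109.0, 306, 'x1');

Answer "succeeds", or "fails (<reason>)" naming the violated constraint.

gain is omitted from the column list and has no DEFAULT, so it would receive NULL.
But gain is declared NOT NULL.

fails (NOT NULL on gain)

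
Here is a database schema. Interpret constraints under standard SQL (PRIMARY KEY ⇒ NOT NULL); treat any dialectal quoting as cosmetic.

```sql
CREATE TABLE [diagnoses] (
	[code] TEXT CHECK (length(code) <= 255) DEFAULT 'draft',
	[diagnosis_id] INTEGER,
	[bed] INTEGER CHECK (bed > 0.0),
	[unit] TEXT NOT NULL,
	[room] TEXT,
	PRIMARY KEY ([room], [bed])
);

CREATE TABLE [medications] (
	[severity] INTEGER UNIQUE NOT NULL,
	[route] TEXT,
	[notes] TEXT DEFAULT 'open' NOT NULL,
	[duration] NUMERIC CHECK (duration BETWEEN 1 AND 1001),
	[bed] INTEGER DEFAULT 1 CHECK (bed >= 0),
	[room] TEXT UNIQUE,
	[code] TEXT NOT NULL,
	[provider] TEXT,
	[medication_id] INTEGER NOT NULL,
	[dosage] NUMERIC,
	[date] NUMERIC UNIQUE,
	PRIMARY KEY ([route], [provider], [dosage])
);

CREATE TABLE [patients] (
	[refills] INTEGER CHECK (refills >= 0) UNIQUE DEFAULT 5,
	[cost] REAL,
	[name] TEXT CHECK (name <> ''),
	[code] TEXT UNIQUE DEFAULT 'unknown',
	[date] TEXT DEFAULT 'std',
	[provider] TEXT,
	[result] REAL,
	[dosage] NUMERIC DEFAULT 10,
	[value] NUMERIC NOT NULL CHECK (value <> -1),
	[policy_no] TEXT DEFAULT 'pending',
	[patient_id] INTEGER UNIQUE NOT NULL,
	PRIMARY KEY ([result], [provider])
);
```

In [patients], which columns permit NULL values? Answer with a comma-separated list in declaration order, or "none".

refills, cost, name, code, date, dosage, policy_no

- refills: CHECK does not forbid NULL (a CHECK constraint passes when its expression is NULL) → nullable.
- cost: no NOT NULL constraint applies → nullable.
- name: CHECK does not forbid NULL (a CHECK constraint passes when its expression is NULL) → nullable.
- code: UNIQUE does not imply NOT NULL → nullable.
- date: DEFAULT only fills an omitted column; an explicit NULL is still allowed → nullable.
- provider: part of the PRIMARY KEY, which implies NOT NULL → not nullable.
- result: part of the PRIMARY KEY, which implies NOT NULL → not nullable.
- dosage: DEFAULT only fills an omitted column; an explicit NULL is still allowed → nullable.
- value: declared NOT NULL → not nullable.
- policy_no: DEFAULT only fills an omitted column; an explicit NULL is still allowed → nullable.
- patient_id: declared NOT NULL → not nullable.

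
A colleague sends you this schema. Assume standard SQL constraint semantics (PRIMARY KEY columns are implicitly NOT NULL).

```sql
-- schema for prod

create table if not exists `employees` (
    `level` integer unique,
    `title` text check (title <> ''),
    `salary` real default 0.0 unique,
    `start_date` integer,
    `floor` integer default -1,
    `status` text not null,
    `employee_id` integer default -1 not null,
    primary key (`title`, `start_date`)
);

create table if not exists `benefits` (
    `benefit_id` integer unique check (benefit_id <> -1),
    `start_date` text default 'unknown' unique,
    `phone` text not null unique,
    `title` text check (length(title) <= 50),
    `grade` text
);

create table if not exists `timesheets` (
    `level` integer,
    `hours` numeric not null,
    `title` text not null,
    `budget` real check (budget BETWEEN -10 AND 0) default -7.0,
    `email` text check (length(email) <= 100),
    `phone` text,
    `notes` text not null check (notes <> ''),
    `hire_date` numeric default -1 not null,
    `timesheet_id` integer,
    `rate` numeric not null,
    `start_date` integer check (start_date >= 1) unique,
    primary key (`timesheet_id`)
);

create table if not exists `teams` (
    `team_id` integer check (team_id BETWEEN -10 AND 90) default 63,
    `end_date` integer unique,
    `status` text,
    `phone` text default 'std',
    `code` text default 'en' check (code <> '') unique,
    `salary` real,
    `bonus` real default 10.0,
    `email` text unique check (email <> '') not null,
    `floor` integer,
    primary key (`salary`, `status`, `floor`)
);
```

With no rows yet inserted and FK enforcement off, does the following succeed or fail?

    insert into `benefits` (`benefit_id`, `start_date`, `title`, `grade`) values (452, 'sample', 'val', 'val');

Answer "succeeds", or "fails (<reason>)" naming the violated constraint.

fails (NOT NULL on phone)

phone is omitted from the column list and has no DEFAULT, so it would receive NULL.
But phone is declared NOT NULL.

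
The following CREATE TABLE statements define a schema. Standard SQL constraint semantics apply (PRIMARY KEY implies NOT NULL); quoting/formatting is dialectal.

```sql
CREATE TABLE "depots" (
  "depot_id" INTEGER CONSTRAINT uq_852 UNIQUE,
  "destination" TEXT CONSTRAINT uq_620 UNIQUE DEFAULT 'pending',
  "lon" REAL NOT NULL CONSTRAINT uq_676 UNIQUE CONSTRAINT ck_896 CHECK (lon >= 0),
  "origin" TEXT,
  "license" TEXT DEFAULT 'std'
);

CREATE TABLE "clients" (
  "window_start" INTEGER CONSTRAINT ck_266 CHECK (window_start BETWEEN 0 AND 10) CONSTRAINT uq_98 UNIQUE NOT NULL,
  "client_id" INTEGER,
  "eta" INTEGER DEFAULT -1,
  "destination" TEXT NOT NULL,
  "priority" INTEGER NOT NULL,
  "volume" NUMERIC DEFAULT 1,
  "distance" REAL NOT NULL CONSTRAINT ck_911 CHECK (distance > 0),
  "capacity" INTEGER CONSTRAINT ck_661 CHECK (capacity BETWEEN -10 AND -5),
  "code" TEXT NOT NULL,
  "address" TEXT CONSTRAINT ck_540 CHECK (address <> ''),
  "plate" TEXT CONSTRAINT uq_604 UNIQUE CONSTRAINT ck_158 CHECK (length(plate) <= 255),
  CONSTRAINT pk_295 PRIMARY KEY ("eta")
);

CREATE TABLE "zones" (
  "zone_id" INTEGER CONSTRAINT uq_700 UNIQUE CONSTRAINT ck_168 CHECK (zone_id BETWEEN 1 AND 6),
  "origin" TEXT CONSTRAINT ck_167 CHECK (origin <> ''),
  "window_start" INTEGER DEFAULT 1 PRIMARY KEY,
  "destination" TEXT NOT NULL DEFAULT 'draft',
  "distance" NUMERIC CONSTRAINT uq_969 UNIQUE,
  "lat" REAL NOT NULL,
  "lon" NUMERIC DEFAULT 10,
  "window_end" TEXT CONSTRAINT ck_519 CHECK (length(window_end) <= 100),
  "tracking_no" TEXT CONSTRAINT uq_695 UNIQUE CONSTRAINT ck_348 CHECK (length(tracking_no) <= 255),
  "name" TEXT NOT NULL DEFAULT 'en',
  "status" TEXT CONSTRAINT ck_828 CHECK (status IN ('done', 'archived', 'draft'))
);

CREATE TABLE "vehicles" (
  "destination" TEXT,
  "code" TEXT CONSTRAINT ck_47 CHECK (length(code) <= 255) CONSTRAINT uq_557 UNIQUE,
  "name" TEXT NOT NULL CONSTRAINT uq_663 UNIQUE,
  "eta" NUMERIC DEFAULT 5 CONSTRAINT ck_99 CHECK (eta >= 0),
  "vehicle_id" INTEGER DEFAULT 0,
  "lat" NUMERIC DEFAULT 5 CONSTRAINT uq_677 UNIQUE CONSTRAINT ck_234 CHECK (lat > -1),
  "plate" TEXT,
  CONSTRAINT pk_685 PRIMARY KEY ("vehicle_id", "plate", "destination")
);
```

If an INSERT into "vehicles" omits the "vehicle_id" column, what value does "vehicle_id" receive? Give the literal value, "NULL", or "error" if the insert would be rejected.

0

vehicle_id has an explicit DEFAULT 0.
When the column is omitted from an INSERT, that default is used.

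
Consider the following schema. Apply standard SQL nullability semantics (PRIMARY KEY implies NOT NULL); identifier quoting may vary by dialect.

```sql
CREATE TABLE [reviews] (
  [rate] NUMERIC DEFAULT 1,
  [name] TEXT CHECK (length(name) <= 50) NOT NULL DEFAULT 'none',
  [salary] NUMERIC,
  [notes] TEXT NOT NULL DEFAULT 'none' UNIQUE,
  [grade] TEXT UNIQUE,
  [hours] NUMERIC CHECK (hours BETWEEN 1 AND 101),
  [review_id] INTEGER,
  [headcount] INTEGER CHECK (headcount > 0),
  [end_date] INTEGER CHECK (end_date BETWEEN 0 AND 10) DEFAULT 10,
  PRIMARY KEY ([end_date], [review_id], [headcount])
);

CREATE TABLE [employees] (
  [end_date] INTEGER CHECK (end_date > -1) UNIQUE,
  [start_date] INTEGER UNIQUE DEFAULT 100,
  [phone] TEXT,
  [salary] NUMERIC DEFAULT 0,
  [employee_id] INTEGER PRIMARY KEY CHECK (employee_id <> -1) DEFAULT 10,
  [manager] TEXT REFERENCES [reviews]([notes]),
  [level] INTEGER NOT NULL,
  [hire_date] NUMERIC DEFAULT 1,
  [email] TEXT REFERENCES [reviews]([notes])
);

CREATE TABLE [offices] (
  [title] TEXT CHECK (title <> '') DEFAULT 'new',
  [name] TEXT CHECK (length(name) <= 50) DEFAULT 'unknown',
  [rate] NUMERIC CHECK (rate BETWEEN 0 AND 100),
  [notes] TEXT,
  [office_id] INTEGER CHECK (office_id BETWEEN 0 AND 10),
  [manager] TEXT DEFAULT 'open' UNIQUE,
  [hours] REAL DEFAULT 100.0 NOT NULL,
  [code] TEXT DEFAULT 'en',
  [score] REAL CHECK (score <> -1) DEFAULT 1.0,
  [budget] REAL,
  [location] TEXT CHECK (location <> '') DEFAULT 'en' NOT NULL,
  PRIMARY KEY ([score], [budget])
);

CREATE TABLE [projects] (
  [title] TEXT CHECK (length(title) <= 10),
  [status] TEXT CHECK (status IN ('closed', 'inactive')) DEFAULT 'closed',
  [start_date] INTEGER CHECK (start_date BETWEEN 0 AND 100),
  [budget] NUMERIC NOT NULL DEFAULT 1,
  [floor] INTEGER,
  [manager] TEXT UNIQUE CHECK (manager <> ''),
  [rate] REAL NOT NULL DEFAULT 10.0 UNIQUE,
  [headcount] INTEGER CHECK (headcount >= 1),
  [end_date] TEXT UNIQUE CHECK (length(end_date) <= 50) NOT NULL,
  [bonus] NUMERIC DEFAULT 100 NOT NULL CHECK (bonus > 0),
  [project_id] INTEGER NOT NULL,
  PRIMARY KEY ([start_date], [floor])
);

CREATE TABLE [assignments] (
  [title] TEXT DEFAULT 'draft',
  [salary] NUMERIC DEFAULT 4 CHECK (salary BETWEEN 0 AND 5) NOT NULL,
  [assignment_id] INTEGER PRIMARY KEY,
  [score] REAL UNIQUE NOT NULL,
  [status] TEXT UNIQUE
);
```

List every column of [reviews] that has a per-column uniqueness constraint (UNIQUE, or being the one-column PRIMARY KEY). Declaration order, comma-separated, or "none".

- rate: no UNIQUE or single-column PK constraint.
- name: no UNIQUE or single-column PK constraint.
- salary: no UNIQUE or single-column PK constraint.
- notes: declared UNIQUE → unique.
- grade: declared UNIQUE → unique.
- hours: no UNIQUE or single-column PK constraint.
- review_id: part of a composite PRIMARY KEY — only the tuple is unique, not this column on its own.
- headcount: part of a composite PRIMARY KEY — only the tuple is unique, not this column on its own.
- end_date: part of a composite PRIMARY KEY — only the tuple is unique, not this column on its own.

notes, grade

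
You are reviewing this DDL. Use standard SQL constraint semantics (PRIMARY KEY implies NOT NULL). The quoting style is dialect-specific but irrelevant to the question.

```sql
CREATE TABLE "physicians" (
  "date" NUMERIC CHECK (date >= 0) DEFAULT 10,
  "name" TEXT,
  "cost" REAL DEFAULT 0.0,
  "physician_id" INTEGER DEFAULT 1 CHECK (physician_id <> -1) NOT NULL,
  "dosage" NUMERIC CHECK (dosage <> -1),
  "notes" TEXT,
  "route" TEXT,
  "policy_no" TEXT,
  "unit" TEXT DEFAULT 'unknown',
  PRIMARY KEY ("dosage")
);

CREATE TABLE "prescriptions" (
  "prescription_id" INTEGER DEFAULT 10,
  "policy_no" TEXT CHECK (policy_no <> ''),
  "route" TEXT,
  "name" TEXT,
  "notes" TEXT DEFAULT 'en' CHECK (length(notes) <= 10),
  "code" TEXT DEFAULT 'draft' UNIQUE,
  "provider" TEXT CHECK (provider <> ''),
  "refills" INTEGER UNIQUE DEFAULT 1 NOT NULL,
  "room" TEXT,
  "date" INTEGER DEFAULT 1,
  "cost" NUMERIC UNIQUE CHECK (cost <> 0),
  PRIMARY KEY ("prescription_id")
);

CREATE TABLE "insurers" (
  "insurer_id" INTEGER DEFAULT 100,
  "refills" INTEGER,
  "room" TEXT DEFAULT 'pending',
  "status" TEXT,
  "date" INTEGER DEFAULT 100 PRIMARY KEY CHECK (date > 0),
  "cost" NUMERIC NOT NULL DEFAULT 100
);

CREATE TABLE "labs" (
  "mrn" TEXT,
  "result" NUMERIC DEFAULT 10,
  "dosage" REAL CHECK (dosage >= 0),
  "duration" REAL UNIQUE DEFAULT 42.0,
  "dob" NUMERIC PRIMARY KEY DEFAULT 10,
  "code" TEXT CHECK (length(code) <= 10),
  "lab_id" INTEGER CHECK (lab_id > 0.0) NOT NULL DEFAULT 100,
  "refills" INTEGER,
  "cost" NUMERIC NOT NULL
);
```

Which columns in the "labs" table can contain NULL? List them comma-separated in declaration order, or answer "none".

- mrn: no NOT NULL constraint applies → nullable.
- result: DEFAULT only fills an omitted column; an explicit NULL is still allowed → nullable.
- dosage: CHECK does not forbid NULL (a CHECK constraint passes when its expression is NULL) → nullable.
- duration: UNIQUE does not imply NOT NULL → nullable.
- dob: part of the PRIMARY KEY, which implies NOT NULL → not nullable.
- code: CHECK does not forbid NULL (a CHECK constraint passes when its expression is NULL) → nullable.
- lab_id: declared NOT NULL → not nullable.
- refills: no NOT NULL constraint applies → nullable.
- cost: declared NOT NULL → not nullable.

mrn, result, dosage, duration, code, refills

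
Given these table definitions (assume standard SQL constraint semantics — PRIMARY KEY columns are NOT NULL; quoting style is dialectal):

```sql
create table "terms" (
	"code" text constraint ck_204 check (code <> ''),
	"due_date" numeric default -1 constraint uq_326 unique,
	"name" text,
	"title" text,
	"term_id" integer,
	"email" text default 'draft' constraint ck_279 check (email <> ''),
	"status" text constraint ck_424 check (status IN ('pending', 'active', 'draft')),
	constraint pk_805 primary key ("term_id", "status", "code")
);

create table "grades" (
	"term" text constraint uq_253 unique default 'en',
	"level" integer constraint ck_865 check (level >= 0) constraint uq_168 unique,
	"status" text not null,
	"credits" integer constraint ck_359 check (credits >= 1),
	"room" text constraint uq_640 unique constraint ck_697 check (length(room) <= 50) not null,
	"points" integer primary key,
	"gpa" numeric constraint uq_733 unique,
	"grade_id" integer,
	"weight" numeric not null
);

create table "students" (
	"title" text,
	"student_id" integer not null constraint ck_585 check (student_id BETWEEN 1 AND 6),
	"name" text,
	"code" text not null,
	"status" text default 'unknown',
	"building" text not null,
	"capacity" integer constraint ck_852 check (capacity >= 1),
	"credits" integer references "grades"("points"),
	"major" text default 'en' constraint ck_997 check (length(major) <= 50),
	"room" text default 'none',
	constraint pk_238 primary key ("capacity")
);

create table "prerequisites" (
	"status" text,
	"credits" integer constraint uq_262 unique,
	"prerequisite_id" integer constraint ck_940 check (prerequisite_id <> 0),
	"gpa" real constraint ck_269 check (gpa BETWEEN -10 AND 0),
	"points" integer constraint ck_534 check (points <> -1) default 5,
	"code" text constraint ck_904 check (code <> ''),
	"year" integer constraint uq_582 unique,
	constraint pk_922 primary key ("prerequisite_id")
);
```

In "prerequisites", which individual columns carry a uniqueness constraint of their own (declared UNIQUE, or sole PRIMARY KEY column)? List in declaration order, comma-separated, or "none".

credits, prerequisite_id, year

- status: no UNIQUE or single-column PK constraint.
- credits: declared UNIQUE → unique.
- prerequisite_id: single-column PRIMARY KEY → unique.
- gpa: no UNIQUE or single-column PK constraint.
- points: no UNIQUE or single-column PK constraint.
- code: no UNIQUE or single-column PK constraint.
- year: declared UNIQUE → unique.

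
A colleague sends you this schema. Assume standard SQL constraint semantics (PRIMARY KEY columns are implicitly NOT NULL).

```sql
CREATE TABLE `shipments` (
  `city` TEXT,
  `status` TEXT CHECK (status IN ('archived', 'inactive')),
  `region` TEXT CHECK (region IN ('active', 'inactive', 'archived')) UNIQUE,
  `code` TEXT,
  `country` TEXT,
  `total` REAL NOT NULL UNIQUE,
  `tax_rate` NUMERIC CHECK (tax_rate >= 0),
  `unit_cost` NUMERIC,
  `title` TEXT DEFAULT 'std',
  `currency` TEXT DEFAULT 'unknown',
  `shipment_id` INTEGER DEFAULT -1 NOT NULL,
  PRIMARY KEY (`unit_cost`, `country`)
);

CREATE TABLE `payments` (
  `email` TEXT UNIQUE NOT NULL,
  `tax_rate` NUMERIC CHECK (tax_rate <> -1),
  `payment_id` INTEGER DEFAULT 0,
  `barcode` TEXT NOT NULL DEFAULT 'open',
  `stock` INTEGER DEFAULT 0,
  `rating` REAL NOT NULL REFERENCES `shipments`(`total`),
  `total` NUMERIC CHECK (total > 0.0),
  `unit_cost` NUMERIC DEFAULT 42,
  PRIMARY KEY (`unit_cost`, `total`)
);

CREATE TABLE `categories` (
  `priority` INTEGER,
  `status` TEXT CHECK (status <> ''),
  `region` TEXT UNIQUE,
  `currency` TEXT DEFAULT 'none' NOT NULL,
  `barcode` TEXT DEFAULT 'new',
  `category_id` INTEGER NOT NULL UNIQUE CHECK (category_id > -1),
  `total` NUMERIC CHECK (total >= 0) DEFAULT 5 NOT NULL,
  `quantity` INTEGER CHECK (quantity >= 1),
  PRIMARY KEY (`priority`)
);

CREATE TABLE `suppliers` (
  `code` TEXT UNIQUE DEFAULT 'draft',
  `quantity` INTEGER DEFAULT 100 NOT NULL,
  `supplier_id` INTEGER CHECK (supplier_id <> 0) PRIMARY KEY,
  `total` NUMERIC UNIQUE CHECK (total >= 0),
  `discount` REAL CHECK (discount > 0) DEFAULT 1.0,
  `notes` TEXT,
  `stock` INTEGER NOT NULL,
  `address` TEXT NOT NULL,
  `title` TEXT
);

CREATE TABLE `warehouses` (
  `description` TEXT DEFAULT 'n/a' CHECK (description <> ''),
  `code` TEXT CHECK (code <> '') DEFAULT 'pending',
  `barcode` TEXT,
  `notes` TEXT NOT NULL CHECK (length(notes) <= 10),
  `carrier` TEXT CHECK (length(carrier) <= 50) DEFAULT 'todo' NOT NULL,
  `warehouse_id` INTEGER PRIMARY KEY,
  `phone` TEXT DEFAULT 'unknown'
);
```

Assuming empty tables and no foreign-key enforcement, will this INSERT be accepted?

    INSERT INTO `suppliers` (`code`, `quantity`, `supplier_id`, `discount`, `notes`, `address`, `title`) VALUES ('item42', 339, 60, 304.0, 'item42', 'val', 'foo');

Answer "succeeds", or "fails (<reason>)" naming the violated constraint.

stock is omitted from the column list and has no DEFAULT, so it would receive NULL.
But stock is declared NOT NULL.

fails (NOT NULL on stock)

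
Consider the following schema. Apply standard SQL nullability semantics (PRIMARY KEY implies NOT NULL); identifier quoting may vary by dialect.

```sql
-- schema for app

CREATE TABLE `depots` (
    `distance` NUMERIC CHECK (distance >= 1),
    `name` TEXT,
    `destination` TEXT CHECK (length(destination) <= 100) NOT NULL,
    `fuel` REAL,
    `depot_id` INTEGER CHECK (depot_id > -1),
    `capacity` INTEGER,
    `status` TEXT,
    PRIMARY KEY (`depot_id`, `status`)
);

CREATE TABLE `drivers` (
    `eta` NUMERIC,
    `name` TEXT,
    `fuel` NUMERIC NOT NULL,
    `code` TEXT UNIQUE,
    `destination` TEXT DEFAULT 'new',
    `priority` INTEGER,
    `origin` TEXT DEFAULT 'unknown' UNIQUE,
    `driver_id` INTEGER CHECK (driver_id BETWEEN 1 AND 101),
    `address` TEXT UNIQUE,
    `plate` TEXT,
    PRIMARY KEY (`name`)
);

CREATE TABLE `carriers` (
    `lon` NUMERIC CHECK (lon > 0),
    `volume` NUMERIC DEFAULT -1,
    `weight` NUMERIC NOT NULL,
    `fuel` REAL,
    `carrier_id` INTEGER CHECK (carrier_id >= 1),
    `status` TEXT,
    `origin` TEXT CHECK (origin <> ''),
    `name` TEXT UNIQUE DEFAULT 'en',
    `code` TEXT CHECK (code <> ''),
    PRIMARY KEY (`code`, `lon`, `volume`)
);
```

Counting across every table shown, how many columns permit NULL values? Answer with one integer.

17

depots: 4 nullable (distance, name, fuel, capacity — PK (depot_id, status) and explicit NOT NULL columns excluded).
drivers: 8 nullable (eta, code, destination, priority, origin, driver_id, address, plate — PK (name) and explicit NOT NULL columns excluded).
carriers: 5 nullable (fuel, carrier_id, status, origin, name — PK (code, lon, volume) and explicit NOT NULL columns excluded).
Total: 4 + 8 + 5 = 17.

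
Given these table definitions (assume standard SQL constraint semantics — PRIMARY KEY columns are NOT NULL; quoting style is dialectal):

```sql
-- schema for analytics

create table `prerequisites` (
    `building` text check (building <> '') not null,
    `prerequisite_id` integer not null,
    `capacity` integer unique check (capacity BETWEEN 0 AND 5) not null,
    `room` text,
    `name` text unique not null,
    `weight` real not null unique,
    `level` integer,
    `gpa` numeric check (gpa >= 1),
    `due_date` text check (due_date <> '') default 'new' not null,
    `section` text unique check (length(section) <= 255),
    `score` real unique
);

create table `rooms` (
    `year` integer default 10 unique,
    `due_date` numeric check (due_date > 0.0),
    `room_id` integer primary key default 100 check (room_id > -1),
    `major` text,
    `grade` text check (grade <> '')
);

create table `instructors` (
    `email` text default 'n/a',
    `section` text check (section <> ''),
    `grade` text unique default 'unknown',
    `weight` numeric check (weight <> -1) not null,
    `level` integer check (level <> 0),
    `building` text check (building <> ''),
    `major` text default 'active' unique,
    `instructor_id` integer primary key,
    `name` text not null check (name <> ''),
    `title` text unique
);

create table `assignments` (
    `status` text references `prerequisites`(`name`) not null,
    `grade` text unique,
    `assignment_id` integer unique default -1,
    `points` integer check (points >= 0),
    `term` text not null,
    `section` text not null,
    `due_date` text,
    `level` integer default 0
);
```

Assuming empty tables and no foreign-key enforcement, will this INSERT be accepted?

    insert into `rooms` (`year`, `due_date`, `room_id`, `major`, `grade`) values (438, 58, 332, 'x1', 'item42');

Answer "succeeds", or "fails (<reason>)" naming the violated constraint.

succeeds

NOT NULL columns: room_id is supplied.
CHECK constraints: 58 satisfies (due_date > 0.0); 332 satisfies (room_id > -1); 'item42' satisfies (grade <> '').
No constraint is violated.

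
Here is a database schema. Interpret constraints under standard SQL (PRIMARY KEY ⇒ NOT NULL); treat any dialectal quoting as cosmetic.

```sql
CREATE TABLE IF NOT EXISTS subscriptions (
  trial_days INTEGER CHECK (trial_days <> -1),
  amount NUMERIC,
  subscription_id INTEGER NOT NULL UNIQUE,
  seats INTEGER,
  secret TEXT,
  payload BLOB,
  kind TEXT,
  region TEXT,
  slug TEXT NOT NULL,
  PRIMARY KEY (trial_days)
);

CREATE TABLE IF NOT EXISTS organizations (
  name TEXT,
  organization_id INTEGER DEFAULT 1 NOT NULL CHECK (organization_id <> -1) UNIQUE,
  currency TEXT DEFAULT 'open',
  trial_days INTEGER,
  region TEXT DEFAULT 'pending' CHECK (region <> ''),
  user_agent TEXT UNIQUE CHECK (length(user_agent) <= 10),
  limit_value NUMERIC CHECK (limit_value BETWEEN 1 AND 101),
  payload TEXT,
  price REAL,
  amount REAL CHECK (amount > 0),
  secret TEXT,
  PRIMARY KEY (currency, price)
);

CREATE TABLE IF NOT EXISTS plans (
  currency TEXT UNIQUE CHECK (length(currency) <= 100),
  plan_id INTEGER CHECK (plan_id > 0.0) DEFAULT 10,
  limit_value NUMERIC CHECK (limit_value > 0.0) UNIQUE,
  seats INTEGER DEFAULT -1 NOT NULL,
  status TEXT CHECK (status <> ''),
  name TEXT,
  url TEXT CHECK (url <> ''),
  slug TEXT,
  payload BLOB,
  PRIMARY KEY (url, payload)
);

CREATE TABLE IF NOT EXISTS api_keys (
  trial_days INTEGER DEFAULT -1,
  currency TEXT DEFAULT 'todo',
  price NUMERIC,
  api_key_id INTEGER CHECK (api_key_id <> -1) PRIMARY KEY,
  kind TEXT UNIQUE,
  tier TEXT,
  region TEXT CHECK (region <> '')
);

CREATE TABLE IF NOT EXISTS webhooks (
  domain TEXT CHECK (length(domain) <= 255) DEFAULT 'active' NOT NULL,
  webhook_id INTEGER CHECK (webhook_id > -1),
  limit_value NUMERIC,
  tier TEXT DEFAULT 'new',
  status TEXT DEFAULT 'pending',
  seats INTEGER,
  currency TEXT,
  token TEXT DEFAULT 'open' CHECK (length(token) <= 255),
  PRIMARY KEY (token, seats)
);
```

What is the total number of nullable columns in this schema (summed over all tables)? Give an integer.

31

subscriptions: 6 nullable (amount, seats, secret, payload, kind, region — PK (trial_days) and explicit NOT NULL columns excluded).
organizations: 8 nullable (name, trial_days, region, user_agent, limit_value, payload, amount, secret — PK (currency, price) and explicit NOT NULL columns excluded).
plans: 6 nullable (currency, plan_id, limit_value, status, name, slug — PK (url, payload) and explicit NOT NULL columns excluded).
api_keys: 6 nullable (trial_days, currency, price, kind, tier, region — PK (api_key_id) and explicit NOT NULL columns excluded).
webhooks: 5 nullable (webhook_id, limit_value, tier, status, currency — PK (token, seats) and explicit NOT NULL columns excluded).
Total: 6 + 8 + 6 + 6 + 5 = 31.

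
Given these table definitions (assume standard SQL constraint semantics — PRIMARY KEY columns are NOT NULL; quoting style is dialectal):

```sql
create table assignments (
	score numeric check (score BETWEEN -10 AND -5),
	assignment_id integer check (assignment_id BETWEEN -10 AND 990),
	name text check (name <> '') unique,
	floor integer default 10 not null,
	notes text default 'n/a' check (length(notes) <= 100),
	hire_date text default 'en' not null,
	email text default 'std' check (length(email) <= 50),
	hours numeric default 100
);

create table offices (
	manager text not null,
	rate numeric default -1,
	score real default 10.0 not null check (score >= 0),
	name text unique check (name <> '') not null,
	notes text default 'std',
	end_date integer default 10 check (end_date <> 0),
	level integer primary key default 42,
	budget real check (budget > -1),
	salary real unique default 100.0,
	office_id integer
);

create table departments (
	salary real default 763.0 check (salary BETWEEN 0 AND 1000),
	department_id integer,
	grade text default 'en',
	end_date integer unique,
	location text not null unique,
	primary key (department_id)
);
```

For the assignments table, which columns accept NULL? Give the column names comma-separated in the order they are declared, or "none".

- score: CHECK does not forbid NULL (a CHECK constraint passes when its expression is NULL) → nullable.
- assignment_id: CHECK does not forbid NULL (a CHECK constraint passes when its expression is NULL) → nullable.
- name: CHECK does not forbid NULL (a CHECK constraint passes when its expression is NULL) → nullable.
- floor: declared NOT NULL → not nullable.
- notes: CHECK does not forbid NULL (a CHECK constraint passes when its expression is NULL) → nullable.
- hire_date: declared NOT NULL → not nullable.
- email: CHECK does not forbid NULL (a CHECK constraint passes when its expression is NULL) → nullable.
- hours: DEFAULT only fills an omitted column; an explicit NULL is still allowed → nullable.

score, assignment_id, name, notes, email, hours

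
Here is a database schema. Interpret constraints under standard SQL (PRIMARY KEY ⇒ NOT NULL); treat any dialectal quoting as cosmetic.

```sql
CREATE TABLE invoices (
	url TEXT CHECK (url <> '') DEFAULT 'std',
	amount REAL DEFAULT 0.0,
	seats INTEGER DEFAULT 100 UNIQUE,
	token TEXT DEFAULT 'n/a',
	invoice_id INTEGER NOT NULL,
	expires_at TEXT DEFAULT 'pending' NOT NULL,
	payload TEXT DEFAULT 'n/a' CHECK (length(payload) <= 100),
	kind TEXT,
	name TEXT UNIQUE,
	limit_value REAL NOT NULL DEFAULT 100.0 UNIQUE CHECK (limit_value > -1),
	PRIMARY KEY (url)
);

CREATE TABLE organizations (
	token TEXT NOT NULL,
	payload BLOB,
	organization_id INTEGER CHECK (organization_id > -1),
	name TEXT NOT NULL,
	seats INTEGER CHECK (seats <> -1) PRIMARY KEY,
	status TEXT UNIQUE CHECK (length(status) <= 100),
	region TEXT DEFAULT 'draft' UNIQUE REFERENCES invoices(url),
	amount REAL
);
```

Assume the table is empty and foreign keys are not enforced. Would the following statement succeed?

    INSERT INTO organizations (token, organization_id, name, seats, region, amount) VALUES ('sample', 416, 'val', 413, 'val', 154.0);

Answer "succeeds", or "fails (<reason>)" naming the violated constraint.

NOT NULL columns: name is supplied; seats is supplied; token is supplied.
CHECK constraints: 416 satisfies (organization_id > -1); 413 satisfies (seats <> -1).
No constraint is violated.

succeeds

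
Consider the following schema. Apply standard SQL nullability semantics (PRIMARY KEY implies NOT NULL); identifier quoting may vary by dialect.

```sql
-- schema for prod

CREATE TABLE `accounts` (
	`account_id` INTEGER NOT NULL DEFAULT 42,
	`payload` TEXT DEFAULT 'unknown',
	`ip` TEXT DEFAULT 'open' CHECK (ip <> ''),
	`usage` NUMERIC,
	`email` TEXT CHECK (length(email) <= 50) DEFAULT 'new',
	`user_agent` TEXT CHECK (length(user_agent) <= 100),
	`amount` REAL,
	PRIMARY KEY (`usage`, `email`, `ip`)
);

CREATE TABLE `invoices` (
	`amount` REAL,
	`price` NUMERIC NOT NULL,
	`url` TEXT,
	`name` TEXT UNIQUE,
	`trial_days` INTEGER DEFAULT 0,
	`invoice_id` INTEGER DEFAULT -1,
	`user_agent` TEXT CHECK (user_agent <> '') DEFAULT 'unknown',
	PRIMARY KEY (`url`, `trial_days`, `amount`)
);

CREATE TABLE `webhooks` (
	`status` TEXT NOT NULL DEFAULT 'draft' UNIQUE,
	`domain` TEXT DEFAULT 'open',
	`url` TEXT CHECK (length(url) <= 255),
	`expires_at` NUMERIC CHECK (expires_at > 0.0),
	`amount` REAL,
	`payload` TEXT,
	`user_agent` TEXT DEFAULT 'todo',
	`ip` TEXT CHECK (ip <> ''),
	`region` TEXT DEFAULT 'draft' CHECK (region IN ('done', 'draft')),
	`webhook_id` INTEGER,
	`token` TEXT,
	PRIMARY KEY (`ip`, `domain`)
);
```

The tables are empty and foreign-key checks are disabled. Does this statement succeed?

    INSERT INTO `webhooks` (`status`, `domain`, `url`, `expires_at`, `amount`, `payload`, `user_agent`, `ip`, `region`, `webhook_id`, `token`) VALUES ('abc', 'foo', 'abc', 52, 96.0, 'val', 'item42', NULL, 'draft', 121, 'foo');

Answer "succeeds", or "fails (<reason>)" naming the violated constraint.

ip is explicitly set to NULL, but ip is part of the PRIMARY KEY (implied NOT NULL).

fails (NOT NULL on ip)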